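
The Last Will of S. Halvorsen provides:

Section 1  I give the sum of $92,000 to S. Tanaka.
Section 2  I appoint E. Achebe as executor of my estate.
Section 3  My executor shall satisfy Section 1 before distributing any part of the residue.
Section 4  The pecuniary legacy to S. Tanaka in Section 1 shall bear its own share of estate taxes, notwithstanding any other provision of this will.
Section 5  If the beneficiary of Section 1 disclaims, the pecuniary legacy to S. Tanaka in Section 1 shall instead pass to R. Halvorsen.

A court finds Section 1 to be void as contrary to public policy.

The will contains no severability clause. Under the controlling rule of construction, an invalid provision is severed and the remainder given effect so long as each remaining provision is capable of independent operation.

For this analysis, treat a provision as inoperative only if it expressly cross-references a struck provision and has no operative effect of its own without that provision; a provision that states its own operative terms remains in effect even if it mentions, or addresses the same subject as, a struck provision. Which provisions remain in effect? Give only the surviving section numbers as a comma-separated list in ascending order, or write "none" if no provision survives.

Section 1 is struck. Section 3 operates only by reference to Section 1, so it falls with Section 1. Section 4 merely fixes the tax charge on Section 1; with Section 1 gone it has nothing to operate on and falls away. Section 5 has no operative effect of its own apart from Section 1 and is therefore inoperative. With no severability clause, the stated default rule severs what cannot stand and enforces each remaining provision that can operate on its own. Only Section 2 remains in effect.

2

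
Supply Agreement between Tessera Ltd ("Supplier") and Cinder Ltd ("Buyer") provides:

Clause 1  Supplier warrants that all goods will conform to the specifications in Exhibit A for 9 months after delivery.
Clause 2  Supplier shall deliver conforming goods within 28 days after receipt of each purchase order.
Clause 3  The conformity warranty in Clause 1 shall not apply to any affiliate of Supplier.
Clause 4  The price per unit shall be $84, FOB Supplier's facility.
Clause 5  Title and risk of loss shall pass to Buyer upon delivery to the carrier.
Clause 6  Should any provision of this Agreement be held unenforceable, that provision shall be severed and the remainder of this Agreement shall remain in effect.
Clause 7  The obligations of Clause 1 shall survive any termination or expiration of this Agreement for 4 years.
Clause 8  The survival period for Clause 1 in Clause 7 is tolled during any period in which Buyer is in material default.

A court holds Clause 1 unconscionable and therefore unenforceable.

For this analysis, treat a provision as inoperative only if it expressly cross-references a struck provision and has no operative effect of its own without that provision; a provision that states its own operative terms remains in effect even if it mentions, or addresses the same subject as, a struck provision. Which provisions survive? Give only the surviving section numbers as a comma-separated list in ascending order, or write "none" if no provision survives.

Clause 1 is struck. Clause 3 does nothing except set the carve-out from the conformity warranty by reference to Clause 1; with Clause 1 gone it has no independent effect and is inoperative. The only function of Clause 7 is the survival period for Clause 1, so it cannot stand once Clause 1 is removed. Clause 8 operates only by reference to Clause 7, so it falls with Clause 7. Clause 6 is a severability clause and preserves every provision that can still be given independent effect. The provisions still in force are Clause 2, Clause 4, Clause 5, and Clause 6.

2, 4, 5, 6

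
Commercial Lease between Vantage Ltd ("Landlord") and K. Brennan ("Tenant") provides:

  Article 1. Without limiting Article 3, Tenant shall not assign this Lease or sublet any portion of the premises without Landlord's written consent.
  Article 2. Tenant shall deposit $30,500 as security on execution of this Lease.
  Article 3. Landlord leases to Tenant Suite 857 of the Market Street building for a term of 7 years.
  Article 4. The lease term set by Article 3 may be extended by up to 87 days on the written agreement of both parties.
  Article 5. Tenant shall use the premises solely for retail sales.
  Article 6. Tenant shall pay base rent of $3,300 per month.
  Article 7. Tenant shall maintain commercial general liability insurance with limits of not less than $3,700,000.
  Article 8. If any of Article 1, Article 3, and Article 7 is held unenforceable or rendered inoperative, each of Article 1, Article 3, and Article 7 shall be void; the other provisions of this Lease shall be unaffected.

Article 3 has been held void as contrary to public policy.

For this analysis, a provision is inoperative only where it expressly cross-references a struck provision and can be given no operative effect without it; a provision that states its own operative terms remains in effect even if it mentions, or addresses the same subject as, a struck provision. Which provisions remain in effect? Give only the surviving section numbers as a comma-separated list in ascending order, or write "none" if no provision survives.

Article 3 is struck. Article 4 operates only by reference to Article 3, so it falls with Article 3. Article 8 declares Article 1, Article 3, and Article 7 mutually dependent; since one of them has fallen, all of them are of no effect. That brings down Article 1 and Article 7 as well. The remainder continues in force under Article 8. Article 2, Article 5, Article 6, and Article 8 remain in effect.

2, 5, 6, 8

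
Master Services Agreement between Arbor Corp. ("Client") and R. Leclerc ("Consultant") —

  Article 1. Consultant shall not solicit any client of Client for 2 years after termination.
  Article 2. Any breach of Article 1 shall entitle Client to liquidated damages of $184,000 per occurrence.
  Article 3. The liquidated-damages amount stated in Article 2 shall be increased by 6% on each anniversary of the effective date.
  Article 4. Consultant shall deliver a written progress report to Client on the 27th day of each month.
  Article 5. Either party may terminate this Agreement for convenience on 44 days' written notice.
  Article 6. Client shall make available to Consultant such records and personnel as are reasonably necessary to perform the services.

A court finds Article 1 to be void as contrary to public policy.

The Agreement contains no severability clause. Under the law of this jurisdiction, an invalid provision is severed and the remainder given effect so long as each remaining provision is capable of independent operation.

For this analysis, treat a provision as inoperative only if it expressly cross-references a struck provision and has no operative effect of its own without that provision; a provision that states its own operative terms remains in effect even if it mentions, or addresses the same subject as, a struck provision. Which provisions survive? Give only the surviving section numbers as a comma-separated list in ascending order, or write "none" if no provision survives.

Article 1 is struck. Article 2 has no operative effect of its own apart from Article 1 and is therefore inoperative. The whole of Article 3 is the escalation of the liquidated-damages amount, defined by reference to Article 2, so Article 3 cannot stand once Article 2 is removed. With no severability clause, the stated default rule severs what cannot stand and enforces each remaining provision that can operate on its own. That leaves Article 4, Article 5, and Article 6 in effect.

4, 5, 6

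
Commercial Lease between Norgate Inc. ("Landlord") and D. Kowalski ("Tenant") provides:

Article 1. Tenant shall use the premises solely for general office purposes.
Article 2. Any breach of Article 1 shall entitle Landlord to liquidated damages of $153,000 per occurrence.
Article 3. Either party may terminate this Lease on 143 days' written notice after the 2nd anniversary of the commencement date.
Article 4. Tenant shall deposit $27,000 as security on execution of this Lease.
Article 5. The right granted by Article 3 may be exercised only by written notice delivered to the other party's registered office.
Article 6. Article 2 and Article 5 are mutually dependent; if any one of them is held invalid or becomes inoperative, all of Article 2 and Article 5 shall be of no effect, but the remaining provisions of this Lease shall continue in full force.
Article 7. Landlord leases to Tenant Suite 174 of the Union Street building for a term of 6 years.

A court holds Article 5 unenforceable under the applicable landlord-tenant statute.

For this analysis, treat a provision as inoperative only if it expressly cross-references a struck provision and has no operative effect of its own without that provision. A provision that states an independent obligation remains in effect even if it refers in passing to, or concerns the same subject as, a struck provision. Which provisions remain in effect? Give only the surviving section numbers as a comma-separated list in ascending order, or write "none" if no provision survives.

Article 5 is struck. Nothing else in the Lease is defined by reference to Article 5. Article 6 declares Article 2 and Article 5 mutually dependent; since one of them has fallen, all of them are of no effect. That brings down Article 2 as well. The remainder continues in force under Article 6. Article 1, Article 3, Article 4, Article 6, and Article 7 remain in effect.

1, 3, 4, 6, 7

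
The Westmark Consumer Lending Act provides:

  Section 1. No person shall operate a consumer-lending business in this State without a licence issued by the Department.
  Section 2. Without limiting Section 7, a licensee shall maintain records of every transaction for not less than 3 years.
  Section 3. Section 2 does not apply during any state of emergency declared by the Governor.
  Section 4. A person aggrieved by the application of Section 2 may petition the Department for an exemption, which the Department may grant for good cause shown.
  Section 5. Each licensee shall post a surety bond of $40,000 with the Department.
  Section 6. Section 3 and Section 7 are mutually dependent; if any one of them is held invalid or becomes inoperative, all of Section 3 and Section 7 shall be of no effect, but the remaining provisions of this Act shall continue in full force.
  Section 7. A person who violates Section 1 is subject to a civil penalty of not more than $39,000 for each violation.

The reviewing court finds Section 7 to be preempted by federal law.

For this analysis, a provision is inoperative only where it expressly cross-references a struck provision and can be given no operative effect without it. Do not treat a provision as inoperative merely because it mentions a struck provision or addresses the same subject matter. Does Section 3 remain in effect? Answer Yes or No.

Section 7 is struck. Section 2 mentions Section 7 but its own obligation stands independently of Section 7, so Section 2 is not affected. Nothing else in the Act is defined by reference to Section 7. Section 6 declares Section 3 and Section 7 mutually dependent; since one of them has fallen, all of them are of no effect. That brings down Section 3 as well. The remainder continues in force under Section 6. That leaves Section 1, Section 2, Section 4, Section 5, and Section 6 in effect. Section 3 is among the inoperative provisions, so the answer is no.

No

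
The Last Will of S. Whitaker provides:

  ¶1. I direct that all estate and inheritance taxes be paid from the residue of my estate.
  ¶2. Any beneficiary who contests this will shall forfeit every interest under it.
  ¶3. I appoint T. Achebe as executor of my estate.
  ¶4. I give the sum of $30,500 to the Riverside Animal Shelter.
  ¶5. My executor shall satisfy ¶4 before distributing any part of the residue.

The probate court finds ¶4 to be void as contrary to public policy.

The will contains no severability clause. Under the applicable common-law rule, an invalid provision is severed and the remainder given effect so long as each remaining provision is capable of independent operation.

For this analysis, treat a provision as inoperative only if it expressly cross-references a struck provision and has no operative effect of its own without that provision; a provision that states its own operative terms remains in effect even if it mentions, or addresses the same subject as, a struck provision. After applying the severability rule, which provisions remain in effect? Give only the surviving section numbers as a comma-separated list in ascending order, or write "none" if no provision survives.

¶4 is struck. ¶5 merely fixes the priority direction for ¶4; with ¶4 gone it has nothing to operate on and falls away. With no severability clause, the stated default rule severs what cannot stand and enforces each remaining provision that can operate on its own. That leaves ¶1, ¶2, and ¶3 in effect.

1, 2, 3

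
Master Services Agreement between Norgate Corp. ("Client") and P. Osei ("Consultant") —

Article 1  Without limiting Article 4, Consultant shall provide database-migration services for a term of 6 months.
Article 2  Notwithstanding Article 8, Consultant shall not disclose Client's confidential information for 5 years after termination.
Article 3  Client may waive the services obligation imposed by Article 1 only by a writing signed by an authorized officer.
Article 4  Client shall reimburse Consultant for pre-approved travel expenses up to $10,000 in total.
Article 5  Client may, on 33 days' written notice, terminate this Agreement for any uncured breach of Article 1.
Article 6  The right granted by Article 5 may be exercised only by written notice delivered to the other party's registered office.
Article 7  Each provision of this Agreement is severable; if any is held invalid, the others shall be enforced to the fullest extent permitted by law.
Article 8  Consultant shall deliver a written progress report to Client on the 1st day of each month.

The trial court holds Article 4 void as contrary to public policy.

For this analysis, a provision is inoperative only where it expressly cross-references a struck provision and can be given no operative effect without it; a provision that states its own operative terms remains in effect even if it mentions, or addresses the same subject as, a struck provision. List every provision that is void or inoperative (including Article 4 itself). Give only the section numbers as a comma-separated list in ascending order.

Article 4 is struck. Although Article 1 refers to Article 4, its operative terms do not depend on Article 4, so it remains in effect. No other provision's operative terms depend on Article 4. Under the severability clause in Article 7, the remaining provisions continue in force. The provisions still in force are Article 1, Article 2, Article 3, Article 5, Article 6, Article 7, and Article 8.

4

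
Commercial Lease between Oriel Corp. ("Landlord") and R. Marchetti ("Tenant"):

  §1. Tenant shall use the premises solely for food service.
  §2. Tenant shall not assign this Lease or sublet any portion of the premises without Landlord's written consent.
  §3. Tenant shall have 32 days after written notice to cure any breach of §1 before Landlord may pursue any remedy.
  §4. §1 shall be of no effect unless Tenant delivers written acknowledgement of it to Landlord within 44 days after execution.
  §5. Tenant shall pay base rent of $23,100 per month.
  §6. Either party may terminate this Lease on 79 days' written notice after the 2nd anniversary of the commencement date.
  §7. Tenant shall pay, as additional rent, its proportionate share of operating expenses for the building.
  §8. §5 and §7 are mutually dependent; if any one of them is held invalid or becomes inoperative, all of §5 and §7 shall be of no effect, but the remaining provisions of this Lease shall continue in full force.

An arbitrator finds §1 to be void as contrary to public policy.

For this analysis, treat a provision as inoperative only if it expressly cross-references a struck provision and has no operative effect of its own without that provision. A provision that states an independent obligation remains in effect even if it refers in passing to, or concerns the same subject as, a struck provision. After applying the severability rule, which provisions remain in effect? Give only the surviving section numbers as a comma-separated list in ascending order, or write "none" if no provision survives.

§1 is struck. §3 has no operative effect of its own apart from §1 and is therefore inoperative. §4 merely fixes the acknowledgement condition for §1; with §1 gone it has nothing to operate on and falls away. §8 ties §5 and §7 together, but none of those is affected here; the remaining provisions continue in force under §8. The provisions still in force are §2, §5, §6, §7, and §8.

2, 5, 6, 7, 8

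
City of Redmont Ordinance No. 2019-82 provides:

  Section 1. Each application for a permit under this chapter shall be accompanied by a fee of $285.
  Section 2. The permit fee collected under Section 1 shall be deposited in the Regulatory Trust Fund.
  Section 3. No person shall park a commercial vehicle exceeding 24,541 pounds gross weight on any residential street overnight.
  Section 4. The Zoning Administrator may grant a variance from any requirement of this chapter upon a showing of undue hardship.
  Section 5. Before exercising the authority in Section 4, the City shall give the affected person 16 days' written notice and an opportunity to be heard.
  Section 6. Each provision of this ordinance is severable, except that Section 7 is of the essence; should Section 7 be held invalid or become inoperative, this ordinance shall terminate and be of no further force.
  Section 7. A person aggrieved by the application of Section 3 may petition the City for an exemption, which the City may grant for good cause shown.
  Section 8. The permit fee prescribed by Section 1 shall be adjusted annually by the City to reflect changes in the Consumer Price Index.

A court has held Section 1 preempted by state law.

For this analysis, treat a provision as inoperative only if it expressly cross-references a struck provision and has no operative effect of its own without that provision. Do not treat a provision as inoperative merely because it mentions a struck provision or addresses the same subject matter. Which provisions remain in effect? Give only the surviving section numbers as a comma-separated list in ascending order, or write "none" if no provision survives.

3, 4, 5, 6, 7

Section 1 is struck. Section 2 operates only by reference to Section 1, so it falls with Section 1. Section 8 does nothing except set the indexation of the permit fee by reference to Section 1; with Section 1 gone it has no independent effect and is inoperative. Section 6 makes Section 7 an essential term, but Section 7 is unaffected, so the severability proviso in Section 6 preserves the remaining provisions. Section 3, Section 4, Section 5, Section 6, and Section 7 remain in effect.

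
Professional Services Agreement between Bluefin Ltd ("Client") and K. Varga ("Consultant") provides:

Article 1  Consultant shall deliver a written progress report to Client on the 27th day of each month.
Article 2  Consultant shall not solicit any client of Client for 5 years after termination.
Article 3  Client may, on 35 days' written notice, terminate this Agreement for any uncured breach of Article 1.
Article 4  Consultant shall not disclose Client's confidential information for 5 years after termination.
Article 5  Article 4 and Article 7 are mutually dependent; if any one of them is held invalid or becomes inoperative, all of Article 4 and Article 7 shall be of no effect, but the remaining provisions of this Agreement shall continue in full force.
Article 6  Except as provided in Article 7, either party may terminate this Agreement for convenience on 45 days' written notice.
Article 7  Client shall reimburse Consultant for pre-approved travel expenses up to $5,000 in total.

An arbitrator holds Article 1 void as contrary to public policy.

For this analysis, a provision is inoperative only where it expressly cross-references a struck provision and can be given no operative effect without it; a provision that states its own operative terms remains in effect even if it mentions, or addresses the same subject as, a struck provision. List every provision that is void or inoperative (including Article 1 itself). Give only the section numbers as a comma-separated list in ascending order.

1, 3

Article 1 is struck. Article 3 merely fixes the termination right for breach of Article 1; with Article 1 gone it has nothing to operate on and falls away. Article 5 ties Article 4 and Article 7 together, but none of those is affected here; the remaining provisions continue in force under Article 5. Article 2, Article 4, Article 5, Article 6, and Article 7 remain in effect.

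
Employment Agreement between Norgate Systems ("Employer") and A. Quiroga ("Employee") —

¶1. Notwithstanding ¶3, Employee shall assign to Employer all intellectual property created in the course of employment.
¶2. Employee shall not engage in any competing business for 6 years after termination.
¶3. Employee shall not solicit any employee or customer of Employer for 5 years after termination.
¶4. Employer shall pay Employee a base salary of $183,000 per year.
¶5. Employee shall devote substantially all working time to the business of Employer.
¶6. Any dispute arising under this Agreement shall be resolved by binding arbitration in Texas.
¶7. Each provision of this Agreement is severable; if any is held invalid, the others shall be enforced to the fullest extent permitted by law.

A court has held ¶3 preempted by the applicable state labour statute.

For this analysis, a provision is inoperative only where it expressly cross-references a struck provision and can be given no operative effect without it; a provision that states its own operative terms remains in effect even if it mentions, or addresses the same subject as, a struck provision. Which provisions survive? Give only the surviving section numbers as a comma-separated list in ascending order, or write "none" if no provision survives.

1, 2, 4, 5, 6, 7

¶3 is struck. Although ¶1 refers to ¶3, its operative terms do not depend on ¶3, so it remains in effect. No other provision's operative terms depend on ¶3. ¶7 is a severability clause and preserves every provision that can still be given independent effect. The provisions still in force are ¶1, ¶2, ¶4, ¶5, ¶6, and ¶7.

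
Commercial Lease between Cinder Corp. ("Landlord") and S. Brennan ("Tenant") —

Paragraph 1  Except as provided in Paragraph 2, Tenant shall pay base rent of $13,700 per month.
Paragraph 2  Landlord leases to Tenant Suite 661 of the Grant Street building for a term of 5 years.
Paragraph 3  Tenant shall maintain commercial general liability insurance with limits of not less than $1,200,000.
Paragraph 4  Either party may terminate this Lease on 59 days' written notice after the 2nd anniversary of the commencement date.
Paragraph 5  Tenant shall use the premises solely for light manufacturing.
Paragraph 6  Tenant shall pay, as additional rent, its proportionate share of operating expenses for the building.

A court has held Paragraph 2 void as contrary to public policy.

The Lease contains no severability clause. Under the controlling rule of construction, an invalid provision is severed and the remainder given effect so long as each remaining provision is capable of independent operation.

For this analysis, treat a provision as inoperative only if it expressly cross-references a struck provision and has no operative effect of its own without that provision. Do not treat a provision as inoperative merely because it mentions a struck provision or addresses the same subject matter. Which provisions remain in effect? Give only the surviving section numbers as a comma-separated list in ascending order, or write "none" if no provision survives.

1, 3, 4, 5, 6

Paragraph 2 is struck. Paragraph 1 mentions Paragraph 2 but its own obligation stands independently of Paragraph 2, so Paragraph 1 is not affected. No other provision's operative terms depend on Paragraph 2. Under the stated default rule, only provisions that cannot operate independently fall away; the rest are enforced. That leaves Paragraph 1, Paragraph 3, Paragraph 4, Paragraph 5, and Paragraph 6 in effect.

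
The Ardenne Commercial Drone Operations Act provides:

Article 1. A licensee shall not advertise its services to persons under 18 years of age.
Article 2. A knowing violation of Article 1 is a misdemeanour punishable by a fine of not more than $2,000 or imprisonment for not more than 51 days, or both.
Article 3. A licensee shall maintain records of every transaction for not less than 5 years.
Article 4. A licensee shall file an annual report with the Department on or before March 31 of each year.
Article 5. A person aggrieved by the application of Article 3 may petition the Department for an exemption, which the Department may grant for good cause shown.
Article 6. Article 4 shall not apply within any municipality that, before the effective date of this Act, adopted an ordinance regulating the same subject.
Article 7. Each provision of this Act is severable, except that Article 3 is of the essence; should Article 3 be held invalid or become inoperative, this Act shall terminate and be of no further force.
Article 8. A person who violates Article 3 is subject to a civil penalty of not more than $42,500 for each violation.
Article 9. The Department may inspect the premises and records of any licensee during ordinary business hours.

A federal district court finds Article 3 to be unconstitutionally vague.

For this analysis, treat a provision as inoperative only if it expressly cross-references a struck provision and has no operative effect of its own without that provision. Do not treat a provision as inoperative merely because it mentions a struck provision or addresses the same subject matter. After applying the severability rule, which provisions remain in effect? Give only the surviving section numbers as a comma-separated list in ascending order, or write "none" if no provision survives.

Article 3 is struck. Article 5 merely fixes the exemption procedure for Article 3; with Article 3 gone it has nothing to operate on and falls away. The only function of Article 8 is the civil penalty for violating Article 3, so it cannot stand once Article 3 is removed. Article 7 makes Article 3 an essential term, and Article 3 is the provision held invalid; under Article 7, the entire Act is therefore void. No provision of the Act survives.

none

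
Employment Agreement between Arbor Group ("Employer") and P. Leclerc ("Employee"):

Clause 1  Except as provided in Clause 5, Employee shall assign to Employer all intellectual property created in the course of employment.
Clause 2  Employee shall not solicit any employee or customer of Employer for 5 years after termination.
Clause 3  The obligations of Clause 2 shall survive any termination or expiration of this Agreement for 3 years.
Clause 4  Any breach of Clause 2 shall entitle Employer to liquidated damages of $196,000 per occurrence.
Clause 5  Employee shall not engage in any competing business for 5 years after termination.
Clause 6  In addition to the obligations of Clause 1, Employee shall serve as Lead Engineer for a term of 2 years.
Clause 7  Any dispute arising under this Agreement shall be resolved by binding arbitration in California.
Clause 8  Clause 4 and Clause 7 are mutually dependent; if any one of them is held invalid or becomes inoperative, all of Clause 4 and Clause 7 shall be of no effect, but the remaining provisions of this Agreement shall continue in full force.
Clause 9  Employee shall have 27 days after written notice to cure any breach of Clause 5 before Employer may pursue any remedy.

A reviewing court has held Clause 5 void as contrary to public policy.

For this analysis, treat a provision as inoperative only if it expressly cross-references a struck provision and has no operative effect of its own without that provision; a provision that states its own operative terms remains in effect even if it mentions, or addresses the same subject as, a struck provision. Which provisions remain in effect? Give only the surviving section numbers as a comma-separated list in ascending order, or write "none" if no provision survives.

1, 2, 3, 4, 6, 7, 8

Clause 5 is struck. The only function of Clause 9 is the cure period for breach of Clause 5, so it cannot stand once Clause 5 is removed. Although Clause 1 refers to Clause 5, its operative terms do not depend on Clause 5, so it remains in effect. Clause 8 ties Clause 4 and Clause 7 together, but none of those is affected here; the remaining provisions continue in force under Clause 8. The provisions still in force are Clause 1, Clause 2, Clause 3, Clause 4, Clause 6, Clause 7, and Clause 8.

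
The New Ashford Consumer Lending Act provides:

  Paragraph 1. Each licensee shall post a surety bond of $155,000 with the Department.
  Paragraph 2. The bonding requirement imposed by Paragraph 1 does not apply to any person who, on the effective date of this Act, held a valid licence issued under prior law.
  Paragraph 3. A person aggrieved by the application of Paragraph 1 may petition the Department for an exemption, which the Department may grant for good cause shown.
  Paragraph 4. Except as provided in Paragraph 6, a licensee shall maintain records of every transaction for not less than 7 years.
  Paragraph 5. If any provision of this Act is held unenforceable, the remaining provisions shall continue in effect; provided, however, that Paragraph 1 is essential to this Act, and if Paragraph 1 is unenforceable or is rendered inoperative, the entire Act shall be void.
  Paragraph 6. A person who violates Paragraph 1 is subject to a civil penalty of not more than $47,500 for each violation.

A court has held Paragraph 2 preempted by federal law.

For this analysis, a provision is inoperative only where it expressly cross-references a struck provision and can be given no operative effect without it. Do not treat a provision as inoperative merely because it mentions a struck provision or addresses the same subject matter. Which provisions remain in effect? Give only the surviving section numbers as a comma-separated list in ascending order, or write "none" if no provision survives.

1, 3, 4, 5, 6

Paragraph 2 is struck. Nothing else in the Act is defined by reference to Paragraph 2. Paragraph 5 makes Paragraph 1 an essential term, but Paragraph 1 is unaffected, so the severability proviso in Paragraph 5 preserves the remaining provisions. That leaves Paragraph 1, Paragraph 3, Paragraph 4, Paragraph 5, and Paragraph 6 in effect.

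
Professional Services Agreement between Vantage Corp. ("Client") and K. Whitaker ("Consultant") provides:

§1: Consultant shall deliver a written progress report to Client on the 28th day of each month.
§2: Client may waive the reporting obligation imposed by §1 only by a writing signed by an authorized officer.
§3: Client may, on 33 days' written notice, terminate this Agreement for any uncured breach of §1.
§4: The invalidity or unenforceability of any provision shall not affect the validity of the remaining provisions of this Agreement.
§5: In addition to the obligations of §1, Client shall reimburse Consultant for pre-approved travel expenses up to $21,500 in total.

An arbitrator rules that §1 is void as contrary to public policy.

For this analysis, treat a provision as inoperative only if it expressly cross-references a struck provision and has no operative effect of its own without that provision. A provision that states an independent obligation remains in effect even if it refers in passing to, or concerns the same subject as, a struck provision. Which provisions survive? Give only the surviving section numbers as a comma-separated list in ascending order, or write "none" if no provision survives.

4, 5

§1 is struck. §2 operates only by reference to §1, so it falls with §1. §3 operates only by reference to §1, so it falls with §1. Although §5 refers to §1, its operative terms do not depend on §1, so it remains in effect. §4 is a severability clause and preserves every provision that can still be given independent effect. §4 and §5 remain in effect.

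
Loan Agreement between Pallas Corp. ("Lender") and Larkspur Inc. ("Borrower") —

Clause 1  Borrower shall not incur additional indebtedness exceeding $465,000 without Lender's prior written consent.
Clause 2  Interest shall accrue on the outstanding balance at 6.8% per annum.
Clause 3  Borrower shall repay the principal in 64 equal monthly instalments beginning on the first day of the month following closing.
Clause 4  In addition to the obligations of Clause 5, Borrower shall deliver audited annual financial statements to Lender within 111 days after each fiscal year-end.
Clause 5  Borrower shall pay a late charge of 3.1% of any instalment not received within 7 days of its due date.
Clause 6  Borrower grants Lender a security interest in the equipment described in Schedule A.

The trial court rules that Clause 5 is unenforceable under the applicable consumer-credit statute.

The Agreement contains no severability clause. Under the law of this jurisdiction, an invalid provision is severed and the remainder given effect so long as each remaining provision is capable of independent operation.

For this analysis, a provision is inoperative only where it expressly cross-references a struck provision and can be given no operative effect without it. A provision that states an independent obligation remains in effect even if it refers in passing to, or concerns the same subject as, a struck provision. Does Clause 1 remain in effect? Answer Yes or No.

Clause 5 is struck. Clause 4 mentions Clause 5 but its own obligation stands independently of Clause 5, so Clause 4 is not affected. No other provision's operative terms depend on Clause 5. Under the stated default rule, only provisions that cannot operate independently fall away; the rest are enforced. That leaves Clause 1, Clause 2, Clause 3, Clause 4, and Clause 6 in effect. Clause 1 is among the surviving provisions, so the answer is yes.

Yes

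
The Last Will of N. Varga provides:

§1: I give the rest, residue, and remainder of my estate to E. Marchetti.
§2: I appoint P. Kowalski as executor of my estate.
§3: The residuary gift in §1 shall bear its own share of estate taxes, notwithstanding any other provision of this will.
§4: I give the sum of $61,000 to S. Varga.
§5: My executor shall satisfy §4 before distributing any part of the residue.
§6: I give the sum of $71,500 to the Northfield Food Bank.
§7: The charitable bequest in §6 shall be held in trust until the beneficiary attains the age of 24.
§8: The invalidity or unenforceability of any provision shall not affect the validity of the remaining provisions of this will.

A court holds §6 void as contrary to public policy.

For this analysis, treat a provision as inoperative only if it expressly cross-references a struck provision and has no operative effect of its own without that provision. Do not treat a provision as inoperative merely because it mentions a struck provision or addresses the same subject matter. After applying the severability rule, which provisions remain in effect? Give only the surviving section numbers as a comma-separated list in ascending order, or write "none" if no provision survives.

1, 2, 3, 4, 5, 8

§6 is struck. §7 has no operative effect of its own apart from §6 and is therefore inoperative. Under the severability clause in §8, the remaining provisions continue in force. That leaves §1, §2, §3, §4, §5, and §8 in effect.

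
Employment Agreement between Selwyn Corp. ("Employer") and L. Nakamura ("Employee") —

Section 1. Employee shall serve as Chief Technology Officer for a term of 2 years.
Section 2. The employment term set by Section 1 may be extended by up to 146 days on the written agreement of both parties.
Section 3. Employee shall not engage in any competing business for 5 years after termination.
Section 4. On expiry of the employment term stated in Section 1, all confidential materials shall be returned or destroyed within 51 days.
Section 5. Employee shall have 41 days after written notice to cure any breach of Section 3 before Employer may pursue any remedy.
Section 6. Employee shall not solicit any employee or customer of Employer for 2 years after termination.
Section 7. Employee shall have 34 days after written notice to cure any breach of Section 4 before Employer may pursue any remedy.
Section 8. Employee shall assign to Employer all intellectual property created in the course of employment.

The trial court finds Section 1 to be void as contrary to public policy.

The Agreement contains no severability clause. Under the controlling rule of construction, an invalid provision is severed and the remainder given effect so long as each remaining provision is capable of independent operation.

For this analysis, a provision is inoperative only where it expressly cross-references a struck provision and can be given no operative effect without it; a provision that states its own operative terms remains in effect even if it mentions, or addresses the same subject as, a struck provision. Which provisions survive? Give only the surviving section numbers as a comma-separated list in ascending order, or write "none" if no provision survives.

Section 1 is struck. Section 2 operates only by reference to Section 1, so it falls with Section 1. Section 4 merely fixes the return obligation tied to Section 1; with Section 1 gone it has nothing to operate on and falls away. Section 7 merely fixes the cure period for breach of Section 4; with Section 4 gone it has nothing to operate on and falls away. With no severability clause, the stated default rule severs what cannot stand and enforces each remaining provision that can operate on its own. That leaves Section 3, Section 5, Section 6, and Section 8 in effect.

3, 5, 6, 8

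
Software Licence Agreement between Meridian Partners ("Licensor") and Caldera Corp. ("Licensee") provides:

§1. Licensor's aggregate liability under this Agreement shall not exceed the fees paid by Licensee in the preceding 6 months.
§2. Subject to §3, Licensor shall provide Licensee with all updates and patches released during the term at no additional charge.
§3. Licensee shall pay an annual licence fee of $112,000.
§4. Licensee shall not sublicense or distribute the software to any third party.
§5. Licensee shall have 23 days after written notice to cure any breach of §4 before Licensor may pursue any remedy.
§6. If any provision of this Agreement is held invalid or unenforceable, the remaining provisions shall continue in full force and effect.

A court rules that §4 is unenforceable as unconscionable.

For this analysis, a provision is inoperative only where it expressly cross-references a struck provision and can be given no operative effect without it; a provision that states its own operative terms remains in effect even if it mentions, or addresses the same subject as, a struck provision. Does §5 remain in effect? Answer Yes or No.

No

§4 is struck. §5 has no operative effect of its own apart from §4 and is therefore inoperative. Under the severability clause in §6, the remaining provisions continue in force. The provisions still in force are §1, §2, §3, and §6. §5 is among the inoperative provisions, so the answer is no.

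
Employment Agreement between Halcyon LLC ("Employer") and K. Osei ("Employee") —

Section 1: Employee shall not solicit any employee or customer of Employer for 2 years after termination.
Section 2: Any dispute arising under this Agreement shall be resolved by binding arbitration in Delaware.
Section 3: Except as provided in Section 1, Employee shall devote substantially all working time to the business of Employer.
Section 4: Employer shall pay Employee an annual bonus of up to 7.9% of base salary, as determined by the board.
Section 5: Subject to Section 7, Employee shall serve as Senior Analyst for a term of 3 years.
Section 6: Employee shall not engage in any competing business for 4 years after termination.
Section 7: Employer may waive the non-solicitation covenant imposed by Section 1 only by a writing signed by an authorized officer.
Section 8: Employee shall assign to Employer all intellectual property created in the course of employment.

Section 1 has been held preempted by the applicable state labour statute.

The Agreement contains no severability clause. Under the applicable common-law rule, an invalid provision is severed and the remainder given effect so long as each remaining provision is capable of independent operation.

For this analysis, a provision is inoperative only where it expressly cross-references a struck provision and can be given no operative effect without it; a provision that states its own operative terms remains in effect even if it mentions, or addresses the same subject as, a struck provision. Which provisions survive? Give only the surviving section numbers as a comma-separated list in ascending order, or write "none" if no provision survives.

2, 3, 4, 5, 6, 8

Section 1 is struck. The only function of Section 7 is the waiver condition for Section 1, so it cannot stand once Section 1 is removed. Section 5 mentions Section 7 but its own obligation stands independently of Section 7, so Section 5 is not affected. Section 3 mentions Section 1 but its own obligation stands independently of Section 1, so Section 3 is not affected. With no severability clause, the stated default rule severs what cannot stand and enforces each remaining provision that can operate on its own. Section 2, Section 3, Section 4, Section 5, Section 6, and Section 8 remain in effect.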